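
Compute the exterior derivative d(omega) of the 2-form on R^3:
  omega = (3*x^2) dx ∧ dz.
d(omega) = 0

For a 2-form omega = sum_{i<j} g_{ij} dx_i ∧ dx_j, the exterior derivative is
  d(omega) = sum_{i<j} d(g_{ij}) ∧ dx_i ∧ dx_j = sum_{i<j, k} (∂g_{ij}/∂x_k) dx_k ∧ dx_i ∧ dx_j.
Expand each term, using dx_k ∧ dx_i ∧ dx_j = sgn(permutation) dx_{(a)} ∧ dx_{(b)} ∧ dx_{(c)} with (a < b < c) sorted:

Collecting like 3-forms: d(omega) = 0.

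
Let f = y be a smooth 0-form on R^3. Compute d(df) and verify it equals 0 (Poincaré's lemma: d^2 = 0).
d(df) = 0

Step 1: df = sum_i (∂f/∂x_i) dx_i = (0) dx + (1) dy + (0) dz.
Step 2: Apply d again. Using the 1-form formula, the coefficient of dx ∧ dy in d(df) is ∂^2 f/∂x ∂y - ∂^2 f/∂y ∂x = (0) - (0) = 0 (equality of mixed partials for smooth f).
Similarly for dx ∧ dz and dy ∧ dz — all coefficients vanish. So d(df) = 0.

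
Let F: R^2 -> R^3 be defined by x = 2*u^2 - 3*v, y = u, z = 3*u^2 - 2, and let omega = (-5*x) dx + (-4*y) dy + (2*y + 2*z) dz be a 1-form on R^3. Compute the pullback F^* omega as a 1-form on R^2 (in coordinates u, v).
F^* omega = (4*u*(-u^2 + 3*u + 15*v - 7)) du + (30*u^2 - 45*v) dv

Using F^*(f dg) = (f ∘ F) d(g ∘ F), substitute each coordinate x_i by F_i(u, v) in f_i, and replace dx_i by d F_i = (∂F_i/∂u) du + (∂F_i/∂v) dv.
  For the x component: f_1(F) = -10*u^2 + 15*v; d F_1 = (4*u) du + (-3) dv
  For the y component: f_2(F) = -4*u; d F_2 = (1) du + (0) dv
  For the z component: f_3(F) = 6*u^2 + 2*u - 4; d F_3 = (6*u) du + (0) dv
Combining and collecting du, dv coefficients:
  coeff of du: 4*u*(-u^2 + 3*u + 15*v - 7)
  coeff of dv: 30*u^2 - 45*v
F^* omega = (4*u*(-u^2 + 3*u + 15*v - 7)) du + (30*u^2 - 45*v) dv.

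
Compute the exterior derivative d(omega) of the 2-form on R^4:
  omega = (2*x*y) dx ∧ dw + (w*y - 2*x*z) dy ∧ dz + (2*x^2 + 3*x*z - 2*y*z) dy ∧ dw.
d(omega) = (2*x + 3*z) dx ∧ dy ∧ dw + (-2*z) dx ∧ dy ∧ dz + (-3*x + 3*y) dy ∧ dz ∧ dw

For a 2-form omega = sum_{i<j} g_{ij} dx_i ∧ dx_j, the exterior derivative is
  d(omega) = sum_{i<j} d(g_{ij}) ∧ dx_i ∧ dx_j = sum_{i<j, k} (∂g_{ij}/∂x_k) dx_k ∧ dx_i ∧ dx_j.
Expand each term, using dx_k ∧ dx_i ∧ dx_j = sgn(permutation) dx_{(a)} ∧ dx_{(b)} ∧ dx_{(c)} with (a < b < c) sorted:
  d(2*x*y) includes (∂/∂y)(2*x*y) dy = (2*x) dy, which multiplied by dx ∧ dw gives (-2*x) dx ∧ dy ∧ dw
  d(w*y - 2*x*z) includes (∂/∂x)(w*y - 2*x*z) dx = (-2*z) dx, which multiplied by dy ∧ dz gives (-2*z) dx ∧ dy ∧ dz
  d(w*y - 2*x*z) includes (∂/∂w)(w*y - 2*x*z) dw = (y) dw, which multiplied by dy ∧ dz gives (y) dy ∧ dz ∧ dw
  d(2*x^2 + 3*x*z - 2*y*z) includes (∂/∂x)(2*x^2 + 3*x*z - 2*y*z) dx = (4*x + 3*z) dx, which multiplied by dy ∧ dw gives (4*x + 3*z) dx ∧ dy ∧ dw
  d(2*x^2 + 3*x*z - 2*y*z) includes (∂/∂z)(2*x^2 + 3*x*z - 2*y*z) dz = (3*x - 2*y) dz, which multiplied by dy ∧ dw gives (-3*x + 2*y) dy ∧ dz ∧ dw
Collecting like 3-forms: d(omega) = (2*x + 3*z) dx ∧ dy ∧ dw + (-2*z) dx ∧ dy ∧ dz + (-3*x + 3*y) dy ∧ dz ∧ dw.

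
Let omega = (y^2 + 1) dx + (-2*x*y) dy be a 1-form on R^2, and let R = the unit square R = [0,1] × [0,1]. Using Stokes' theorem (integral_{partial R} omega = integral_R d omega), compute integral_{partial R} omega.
integral_(partial R) omega = -2

Stokes: integral_partial_R omega = integral_R d omega with d omega = (∂Q/∂x - ∂P/∂y) dx ∧ dy.
  ∂Q/∂x = -2*y
  ∂P/∂y = 2*y
  integrand = ∂Q/∂x - ∂P/∂y = -4*y.
Integrating over R: integral_0^1 integral_0^1 (-4*y) dx dy = -2.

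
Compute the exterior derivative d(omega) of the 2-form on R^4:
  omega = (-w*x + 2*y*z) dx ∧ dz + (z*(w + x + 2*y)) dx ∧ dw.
d(omega) = (-2*z) dx ∧ dy ∧ dz + (-w - 2*x - 2*y) dx ∧ dz ∧ dw + (-2*z) dx ∧ dy ∧ dw

For a 2-form omega = sum_{i<j} g_{ij} dx_i ∧ dx_j, the exterior derivative is
  d(omega) = sum_{i<j} d(g_{ij}) ∧ dx_i ∧ dx_j = sum_{i<j, k} (∂g_{ij}/∂x_k) dx_k ∧ dx_i ∧ dx_j.
Expand each term, using dx_k ∧ dx_i ∧ dx_j = sgn(permutation) dx_{(a)} ∧ dx_{(b)} ∧ dx_{(c)} with (a < b < c) sorted:
  d(-w*x + 2*y*z) includes (∂/∂y)(-w*x + 2*y*z) dy = (2*z) dy, which multiplied by dx ∧ dz gives (-2*z) dx ∧ dy ∧ dz
  d(-w*x + 2*y*z) includes (∂/∂w)(-w*x + 2*y*z) dw = (-x) dw, which multiplied by dx ∧ dz gives (-x) dx ∧ dz ∧ dw
  d(z*(w + x + 2*y)) includes (∂/∂y)(z*(w + x + 2*y)) dy = (2*z) dy, which multiplied by dx ∧ dw gives (-2*z) dx ∧ dy ∧ dw
  d(z*(w + x + 2*y)) includes (∂/∂z)(z*(w + x + 2*y)) dz = (w + x + 2*y) dz, which multiplied by dx ∧ dw gives (-w - x - 2*y) dx ∧ dz ∧ dw
Collecting like 3-forms: d(omega) = (-2*z) dx ∧ dy ∧ dz + (-w - 2*x - 2*y) dx ∧ dz ∧ dw + (-2*z) dx ∧ dy ∧ dw.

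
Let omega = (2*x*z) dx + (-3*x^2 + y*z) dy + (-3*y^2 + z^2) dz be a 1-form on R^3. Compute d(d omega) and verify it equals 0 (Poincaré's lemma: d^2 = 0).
d(d omega) = 0

Step 1: d omega = sum_{i<j} (∂f_j/∂x_i - ∂f_i/∂x_j) dx_i ∧ dx_j:
  coeff of dx ∧ dy: -6*x
  coeff of dx ∧ dz: -2*x
  coeff of dy ∧ dz: -7*y
Step 2: Apply d again to each 2-form coefficient. The only possible 3-form in R^3 is dx ∧ dy ∧ dz, with coefficient
  ∂(coeff of dy∧dz)/∂x - ∂(coeff of dx∧dz)/∂y + ∂(coeff of dx∧dy)/∂z
  = ∂/∂x (-7*y) - ∂/∂y (-2*x) + ∂/∂z (-6*x).
Each of these terms simplifies to sums of mixed partials that cancel in pairs. The result is 0 (by equality of mixed partials for smooth functions — Schwarz / Clairaut).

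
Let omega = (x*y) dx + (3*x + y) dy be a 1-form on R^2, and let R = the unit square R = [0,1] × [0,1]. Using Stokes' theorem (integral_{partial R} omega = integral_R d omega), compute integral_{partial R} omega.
integral_(partial R) omega = 5/2

Stokes: integral_partial_R omega = integral_R d omega with d omega = (∂Q/∂x - ∂P/∂y) dx ∧ dy.
  ∂Q/∂x = 3
  ∂P/∂y = x
  integrand = ∂Q/∂x - ∂P/∂y = 3 - x.
Integrating over R: integral_0^1 integral_0^1 (3 - x) dx dy = 5/2.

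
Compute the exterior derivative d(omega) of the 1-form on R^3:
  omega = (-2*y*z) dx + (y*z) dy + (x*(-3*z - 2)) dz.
d(omega) = (2*z) dx ∧ dy + (2*y - 3*z - 2) dx ∧ dz + (-y) dy ∧ dz

For a 1-form omega = sum_i f_i dx_i, the exterior derivative is
  d(omega) = sum_{i < j} (∂f_j/∂x_i - ∂f_i/∂x_j) dx_i ∧ dx_j.
  coefficient of dx ∧ dy: ∂f_2/∂x - ∂f_1/∂y = ∂(y*z)/∂x - ∂(-2*y*z)/∂y = 2*z
  coefficient of dx ∧ dz: ∂f_3/∂x - ∂f_1/∂z = ∂(x*(-3*z - 2))/∂x - ∂(-2*y*z)/∂z = 2*y - 3*z - 2
  coefficient of dy ∧ dz: ∂f_3/∂y - ∂f_2/∂z = ∂(x*(-3*z - 2))/∂y - ∂(y*z)/∂z = -y
Assembling: d(omega) = (2*z) dx ∧ dy + (2*y - 3*z - 2) dx ∧ dz + (-y) dy ∧ dz.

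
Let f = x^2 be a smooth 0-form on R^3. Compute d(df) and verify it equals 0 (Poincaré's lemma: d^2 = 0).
d(df) = 0

Step 1: df = sum_i (∂f/∂x_i) dx_i = (2*x) dx + (0) dy + (0) dz.
Step 2: Apply d again. Using the 1-form formula, the coefficient of dx ∧ dy in d(df) is ∂^2 f/∂x ∂y - ∂^2 f/∂y ∂x = (0) - (0) = 0 (equality of mixed partials for smooth f).
Similarly for dx ∧ dz and dy ∧ dz — all coefficients vanish. So d(df) = 0.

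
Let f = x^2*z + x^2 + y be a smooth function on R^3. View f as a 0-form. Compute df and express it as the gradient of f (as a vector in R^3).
df = (2*x*(z + 1)) dx + (1) dy + (x^2) dz; grad f = (2*x*(z + 1), 1, x^2)

For a 0-form f, d f = (∂f/∂x) dx + (∂f/∂y) dy + (∂f/∂z) dz. The components of the vector representation are exactly the entries of grad f in Cartesian coordinates:
  ∂f/∂x = 2*x*(z + 1)
  ∂f/∂y = 1
  ∂f/∂z = x^2.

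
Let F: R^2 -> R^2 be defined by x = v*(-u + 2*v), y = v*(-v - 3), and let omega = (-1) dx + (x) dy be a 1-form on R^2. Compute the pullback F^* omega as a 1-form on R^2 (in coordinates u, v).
F^* omega = (v) du + (2*u*v^2 + 3*u*v + u - 4*v^3 - 6*v^2 - 4*v) dv

Using F^*(f dg) = (f ∘ F) d(g ∘ F), substitute each coordinate x_i by F_i(u, v) in f_i, and replace dx_i by d F_i = (∂F_i/∂u) du + (∂F_i/∂v) dv.
  For the x component: f_1(F) = -1; d F_1 = (-v) du + (-u + 4*v) dv
  For the y component: f_2(F) = v*(-u + 2*v); d F_2 = (0) du + (-2*v - 3) dv
Combining and collecting du, dv coefficients:
  coeff of du: v
  coeff of dv: 2*u*v^2 + 3*u*v + u - 4*v^3 - 6*v^2 - 4*v
F^* omega = (v) du + (2*u*v^2 + 3*u*v + u - 4*v^3 - 6*v^2 - 4*v) dv.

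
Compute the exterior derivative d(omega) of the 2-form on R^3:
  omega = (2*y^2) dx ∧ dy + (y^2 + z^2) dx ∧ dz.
d(omega) = (-2*y) dx ∧ dy ∧ dz

For a 2-form omega = sum_{i<j} g_{ij} dx_i ∧ dx_j, the exterior derivative is
  d(omega) = sum_{i<j} d(g_{ij}) ∧ dx_i ∧ dx_j = sum_{i<j, k} (∂g_{ij}/∂x_k) dx_k ∧ dx_i ∧ dx_j.
Expand each term, using dx_k ∧ dx_i ∧ dx_j = sgn(permutation) dx_{(a)} ∧ dx_{(b)} ∧ dx_{(c)} with (a < b < c) sorted:
  d(y^2 + z^2) includes (∂/∂y)(y^2 + z^2) dy = (2*y) dy, which multiplied by dx ∧ dz gives (-2*y) dx ∧ dy ∧ dz
Collecting like 3-forms: d(omega) = (-2*y) dx ∧ dy ∧ dz.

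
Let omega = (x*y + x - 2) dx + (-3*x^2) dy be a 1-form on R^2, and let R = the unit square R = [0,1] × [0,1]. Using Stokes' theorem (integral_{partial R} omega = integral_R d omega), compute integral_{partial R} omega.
integral_(partial R) omega = -7/2

Stokes: integral_partial_R omega = integral_R d omega with d omega = (∂Q/∂x - ∂P/∂y) dx ∧ dy.
  ∂Q/∂x = -6*x
  ∂P/∂y = x
  integrand = ∂Q/∂x - ∂P/∂y = -7*x.
Integrating over R: integral_0^1 integral_0^1 (-7*x) dx dy = -7/2.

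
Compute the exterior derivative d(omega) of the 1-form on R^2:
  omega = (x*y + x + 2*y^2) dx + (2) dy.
d(omega) = (-x - 4*y) dx ∧ dy

For a 1-form omega = sum_i f_i dx_i, the exterior derivative is
  d(omega) = sum_{i < j} (∂f_j/∂x_i - ∂f_i/∂x_j) dx_i ∧ dx_j.
  coefficient of dx ∧ dy: ∂f_2/∂x - ∂f_1/∂y = ∂(2)/∂x - ∂(x*y + x + 2*y^2)/∂y = -x - 4*y
Assembling: d(omega) = (-x - 4*y) dx ∧ dy.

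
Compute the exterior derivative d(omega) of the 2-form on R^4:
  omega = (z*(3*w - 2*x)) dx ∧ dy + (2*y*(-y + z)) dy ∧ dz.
d(omega) = (3*w - 2*x) dx ∧ dy ∧ dz + (3*z) dx ∧ dy ∧ dw

For a 2-form omega = sum_{i<j} g_{ij} dx_i ∧ dx_j, the exterior derivative is
  d(omega) = sum_{i<j} d(g_{ij}) ∧ dx_i ∧ dx_j = sum_{i<j, k} (∂g_{ij}/∂x_k) dx_k ∧ dx_i ∧ dx_j.
Expand each term, using dx_k ∧ dx_i ∧ dx_j = sgn(permutation) dx_{(a)} ∧ dx_{(b)} ∧ dx_{(c)} with (a < b < c) sorted:
  d(z*(3*w - 2*x)) includes (∂/∂z)(z*(3*w - 2*x)) dz = (3*w - 2*x) dz, which multiplied by dx ∧ dy gives (3*w - 2*x) dx ∧ dy ∧ dz
  d(z*(3*w - 2*x)) includes (∂/∂w)(z*(3*w - 2*x)) dw = (3*z) dw, which multiplied by dx ∧ dy gives (3*z) dx ∧ dy ∧ dw
Collecting like 3-forms: d(omega) = (3*w - 2*x) dx ∧ dy ∧ dz + (3*z) dx ∧ dy ∧ dw.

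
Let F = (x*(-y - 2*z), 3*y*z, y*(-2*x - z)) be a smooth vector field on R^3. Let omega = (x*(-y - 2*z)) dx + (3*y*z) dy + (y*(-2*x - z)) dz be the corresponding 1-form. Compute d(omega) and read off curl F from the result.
d(omega) = (-2*x - 3*y - z) dy ∧ dz + (-2*x + 2*y) dz ∧ dx + (x) dx ∧ dy; curl F = (-2*x - 3*y - z, -2*x + 2*y, x)

d omega = sum_{i<j} (∂f_j/∂x_i - ∂f_i/∂x_j) dx_i ∧ dx_j. Under the identification (dy ∧ dz, dz ∧ dx, dx ∧ dy) ↔ (e_x, e_y, e_z), the coefficients are exactly the components of curl F. Compute:
  ∂R/∂y - ∂Q/∂z = (-2*x - z) - (3*y) = -2*x - 3*y - z
  ∂P/∂z - ∂R/∂x = (-2*x) - (-2*y) = -2*x + 2*y
  ∂Q/∂x - ∂P/∂y = (0) - (-x) = x.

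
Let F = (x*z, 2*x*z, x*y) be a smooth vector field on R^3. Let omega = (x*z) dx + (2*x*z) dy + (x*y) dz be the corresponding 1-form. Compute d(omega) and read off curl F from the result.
d(omega) = (-x) dy ∧ dz + (x - y) dz ∧ dx + (2*z) dx ∧ dy; curl F = (-x, x - y, 2*z)

d omega = sum_{i<j} (∂f_j/∂x_i - ∂f_i/∂x_j) dx_i ∧ dx_j. Under the identification (dy ∧ dz, dz ∧ dx, dx ∧ dy) ↔ (e_x, e_y, e_z), the coefficients are exactly the components of curl F. Compute:
  ∂R/∂y - ∂Q/∂z = (x) - (2*x) = -x
  ∂P/∂z - ∂R/∂x = (x) - (y) = x - y
  ∂Q/∂x - ∂P/∂y = (2*z) - (0) = 2*z.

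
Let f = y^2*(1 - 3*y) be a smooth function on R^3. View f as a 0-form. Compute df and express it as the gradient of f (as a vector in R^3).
df = (0) dx + (y*(2 - 9*y)) dy + (0) dz; grad f = (0, y*(2 - 9*y), 0)

For a 0-form f, d f = (∂f/∂x) dx + (∂f/∂y) dy + (∂f/∂z) dz. The components of the vector representation are exactly the entries of grad f in Cartesian coordinates:
  ∂f/∂x = 0
  ∂f/∂y = y*(2 - 9*y)
  ∂f/∂z = 0.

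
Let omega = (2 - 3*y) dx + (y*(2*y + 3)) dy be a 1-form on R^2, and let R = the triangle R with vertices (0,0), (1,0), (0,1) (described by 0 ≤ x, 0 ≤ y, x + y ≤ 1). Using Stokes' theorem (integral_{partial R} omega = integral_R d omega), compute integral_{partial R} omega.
integral_(partial R) omega = 3/2

Stokes: integral_partial_R omega = integral_R d omega with d omega = (∂Q/∂x - ∂P/∂y) dx ∧ dy.
  ∂Q/∂x = 0
  ∂P/∂y = -3
  integrand = ∂Q/∂x - ∂P/∂y = 3.
Integrating over R: integral_0^1 integral_0^{1-x} (3) dy dx = 3/2.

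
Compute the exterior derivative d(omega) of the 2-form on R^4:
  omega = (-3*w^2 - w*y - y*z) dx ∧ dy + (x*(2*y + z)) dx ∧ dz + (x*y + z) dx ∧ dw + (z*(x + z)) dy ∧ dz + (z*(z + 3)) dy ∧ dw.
d(omega) = (-2*x - y + z) dx ∧ dy ∧ dz + (-6*w - x - y) dx ∧ dy ∧ dw + (-1) dx ∧ dz ∧ dw + (-2*z - 3) dy ∧ dz ∧ dw

For a 2-form omega = sum_{i<j} g_{ij} dx_i ∧ dx_j, the exterior derivative is
  d(omega) = sum_{i<j} d(g_{ij}) ∧ dx_i ∧ dx_j = sum_{i<j, k} (∂g_{ij}/∂x_k) dx_k ∧ dx_i ∧ dx_j.
Expand each term, using dx_k ∧ dx_i ∧ dx_j = sgn(permutation) dx_{(a)} ∧ dx_{(b)} ∧ dx_{(c)} with (a < b < c) sorted:
  d(-3*w^2 - w*y - y*z) includes (∂/∂z)(-3*w^2 - w*y - y*z) dz = (-y) dz, which multiplied by dx ∧ dy gives (-y) dx ∧ dy ∧ dz
  d(-3*w^2 - w*y - y*z) includes (∂/∂w)(-3*w^2 - w*y - y*z) dw = (-6*w - y) dw, which multiplied by dx ∧ dy gives (-6*w - y) dx ∧ dy ∧ dw
  d(x*(2*y + z)) includes (∂/∂y)(x*(2*y + z)) dy = (2*x) dy, which multiplied by dx ∧ dz gives (-2*x) dx ∧ dy ∧ dz
  d(x*y + z) includes (∂/∂y)(x*y + z) dy = (x) dy, which multiplied by dx ∧ dw gives (-x) dx ∧ dy ∧ dw
  d(x*y + z) includes (∂/∂z)(x*y + z) dz = (1) dz, which multiplied by dx ∧ dw gives (-1) dx ∧ dz ∧ dw
  d(z*(x + z)) includes (∂/∂x)(z*(x + z)) dx = (z) dx, which multiplied by dy ∧ dz gives (z) dx ∧ dy ∧ dz
  d(z*(z + 3)) includes (∂/∂z)(z*(z + 3)) dz = (2*z + 3) dz, which multiplied by dy ∧ dw gives (-2*z - 3) dy ∧ dz ∧ dw
Collecting like 3-forms: d(omega) = (-2*x - y + z) dx ∧ dy ∧ dz + (-6*w - x - y) dx ∧ dy ∧ dw + (-1) dx ∧ dz ∧ dw + (-2*z - 3) dy ∧ dz ∧ dw.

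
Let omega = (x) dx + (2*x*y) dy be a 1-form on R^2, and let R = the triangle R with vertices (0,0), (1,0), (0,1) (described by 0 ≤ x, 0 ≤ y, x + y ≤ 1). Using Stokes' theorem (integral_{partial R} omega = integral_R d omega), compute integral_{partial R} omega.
integral_(partial R) omega = 1/3

Stokes: integral_partial_R omega = integral_R d omega with d omega = (∂Q/∂x - ∂P/∂y) dx ∧ dy.
  ∂Q/∂x = 2*y
  ∂P/∂y = 0
  integrand = ∂Q/∂x - ∂P/∂y = 2*y.
Integrating over R: integral_0^1 integral_0^{1-x} (2*y) dy dx = 1/3.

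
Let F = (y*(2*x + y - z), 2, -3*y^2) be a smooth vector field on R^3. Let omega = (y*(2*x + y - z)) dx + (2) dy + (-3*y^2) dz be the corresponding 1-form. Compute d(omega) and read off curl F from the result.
d(omega) = (-6*y) dy ∧ dz + (-y) dz ∧ dx + (-2*x - 2*y + z) dx ∧ dy; curl F = (-6*y, -y, -2*x - 2*y + z)

d omega = sum_{i<j} (∂f_j/∂x_i - ∂f_i/∂x_j) dx_i ∧ dx_j. Under the identification (dy ∧ dz, dz ∧ dx, dx ∧ dy) ↔ (e_x, e_y, e_z), the coefficients are exactly the components of curl F. Compute:
  ∂R/∂y - ∂Q/∂z = (-6*y) - (0) = -6*y
  ∂P/∂z - ∂R/∂x = (-y) - (0) = -y
  ∂Q/∂x - ∂P/∂y = (0) - (2*x + 2*y - z) = -2*x - 2*y + z.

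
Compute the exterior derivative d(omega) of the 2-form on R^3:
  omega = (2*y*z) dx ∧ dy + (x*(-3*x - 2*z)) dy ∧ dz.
d(omega) = (-6*x + 2*y - 2*z) dx ∧ dy ∧ dz

For a 2-form omega = sum_{i<j} g_{ij} dx_i ∧ dx_j, the exterior derivative is
  d(omega) = sum_{i<j} d(g_{ij}) ∧ dx_i ∧ dx_j = sum_{i<j, k} (∂g_{ij}/∂x_k) dx_k ∧ dx_i ∧ dx_j.
Expand each term, using dx_k ∧ dx_i ∧ dx_j = sgn(permutation) dx_{(a)} ∧ dx_{(b)} ∧ dx_{(c)} with (a < b < c) sorted:
  d(2*y*z) includes (∂/∂z)(2*y*z) dz = (2*y) dz, which multiplied by dx ∧ dy gives (2*y) dx ∧ dy ∧ dz
  d(x*(-3*x - 2*z)) includes (∂/∂x)(x*(-3*x - 2*z)) dx = (-6*x - 2*z) dx, which multiplied by dy ∧ dz gives (-6*x - 2*z) dx ∧ dy ∧ dz
Collecting like 3-forms: d(omega) = (-6*x + 2*y - 2*z) dx ∧ dy ∧ dz.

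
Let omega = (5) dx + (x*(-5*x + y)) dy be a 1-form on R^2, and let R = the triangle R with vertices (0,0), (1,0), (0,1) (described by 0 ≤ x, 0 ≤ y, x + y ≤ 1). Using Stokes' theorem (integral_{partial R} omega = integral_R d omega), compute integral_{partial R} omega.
integral_(partial R) omega = -3/2

Stokes: integral_partial_R omega = integral_R d omega with d omega = (∂Q/∂x - ∂P/∂y) dx ∧ dy.
  ∂Q/∂x = -10*x + y
  ∂P/∂y = 0
  integrand = ∂Q/∂x - ∂P/∂y = -10*x + y.
Integrating over R: integral_0^1 integral_0^{1-x} (-10*x + y) dy dx = -3/2.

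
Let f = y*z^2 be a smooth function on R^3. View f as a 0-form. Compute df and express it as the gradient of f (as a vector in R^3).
df = (0) dx + (z^2) dy + (2*y*z) dz; grad f = (0, z^2, 2*y*z)

For a 0-form f, d f = (∂f/∂x) dx + (∂f/∂y) dy + (∂f/∂z) dz. The components of the vector representation are exactly the entries of grad f in Cartesian coordinates:
  ∂f/∂x = 0
  ∂f/∂y = z^2
  ∂f/∂z = 2*y*z.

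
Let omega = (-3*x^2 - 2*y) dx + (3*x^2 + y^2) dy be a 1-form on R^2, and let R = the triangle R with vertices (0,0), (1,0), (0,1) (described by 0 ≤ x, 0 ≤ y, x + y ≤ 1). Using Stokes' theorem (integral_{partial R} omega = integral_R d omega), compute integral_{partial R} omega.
integral_(partial R) omega = 2

Stokes: integral_partial_R omega = integral_R d omega with d omega = (∂Q/∂x - ∂P/∂y) dx ∧ dy.
  ∂Q/∂x = 6*x
  ∂P/∂y = -2
  integrand = ∂Q/∂x - ∂P/∂y = 6*x + 2.
Integrating over R: integral_0^1 integral_0^{1-x} (6*x + 2) dy dx = 2.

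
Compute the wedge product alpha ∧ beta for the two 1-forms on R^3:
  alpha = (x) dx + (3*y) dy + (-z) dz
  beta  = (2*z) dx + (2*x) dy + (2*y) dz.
alpha ∧ beta = (2*x^2 - 6*y*z) dx ∧ dy + (2*x*y + 2*z^2) dx ∧ dz + (2*x*z + 6*y^2) dy ∧ dz

Distribute the wedge, using dx_i ∧ dx_j = -dx_j ∧ dx_i and dx_i ∧ dx_i = 0. For each pair (i, j) with i < j, the coefficient of dx_i ∧ dx_j in alpha ∧ beta is (alpha_i * beta_j - alpha_j * beta_i). Collecting: alpha ∧ beta = (2*x^2 - 6*y*z) dx ∧ dy + (2*x*y + 2*z^2) dx ∧ dz + (2*x*z + 6*y^2) dy ∧ dz.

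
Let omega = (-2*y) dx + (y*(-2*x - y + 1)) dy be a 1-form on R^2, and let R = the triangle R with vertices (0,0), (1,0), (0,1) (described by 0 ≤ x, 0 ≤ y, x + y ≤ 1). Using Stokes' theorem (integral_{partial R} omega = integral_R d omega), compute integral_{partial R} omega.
integral_(partial R) omega = 2/3

Stokes: integral_partial_R omega = integral_R d omega with d omega = (∂Q/∂x - ∂P/∂y) dx ∧ dy.
  ∂Q/∂x = -2*y
  ∂P/∂y = -2
  integrand = ∂Q/∂x - ∂P/∂y = 2 - 2*y.
Integrating over R: integral_0^1 integral_0^{1-x} (2 - 2*y) dy dx = 2/3.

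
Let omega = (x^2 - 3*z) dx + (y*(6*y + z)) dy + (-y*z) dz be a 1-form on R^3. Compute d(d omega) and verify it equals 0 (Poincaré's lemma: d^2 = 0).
d(d omega) = 0

Step 1: d omega = sum_{i<j} (∂f_j/∂x_i - ∂f_i/∂x_j) dx_i ∧ dx_j:
  coeff of dx ∧ dy: 0
  coeff of dx ∧ dz: 3
  coeff of dy ∧ dz: -y - z
Step 2: Apply d again to each 2-form coefficient. The only possible 3-form in R^3 is dx ∧ dy ∧ dz, with coefficient
  ∂(coeff of dy∧dz)/∂x - ∂(coeff of dx∧dz)/∂y + ∂(coeff of dx∧dy)/∂z
  = ∂/∂x (-y - z) - ∂/∂y (3) + ∂/∂z (0).
Each of these terms simplifies to sums of mixed partials that cancel in pairs. The result is 0 (by equality of mixed partials for smooth functions — Schwarz / Clairaut).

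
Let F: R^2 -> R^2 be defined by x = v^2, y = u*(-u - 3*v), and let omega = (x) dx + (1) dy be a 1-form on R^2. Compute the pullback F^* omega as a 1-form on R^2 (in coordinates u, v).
F^* omega = (-2*u - 3*v) du + (-3*u + 2*v^3) dv

Using F^*(f dg) = (f ∘ F) d(g ∘ F), substitute each coordinate x_i by F_i(u, v) in f_i, and replace dx_i by d F_i = (∂F_i/∂u) du + (∂F_i/∂v) dv.
  For the x component: f_1(F) = v^2; d F_1 = (0) du + (2*v) dv
  For the y component: f_2(F) = 1; d F_2 = (-2*u - 3*v) du + (-3*u) dv
Combining and collecting du, dv coefficients:
  coeff of du: -2*u - 3*v
  coeff of dv: -3*u + 2*v^3
F^* omega = (-2*u - 3*v) du + (-3*u + 2*v^3) dv.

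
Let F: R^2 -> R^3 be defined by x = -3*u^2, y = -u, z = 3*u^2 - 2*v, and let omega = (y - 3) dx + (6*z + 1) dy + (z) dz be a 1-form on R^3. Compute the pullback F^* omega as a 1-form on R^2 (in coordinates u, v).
F^* omega = (18*u^3 - 12*u^2 - 12*u*v + 18*u + 12*v - 1) du + (-6*u^2 + 4*v) dv

Using F^*(f dg) = (f ∘ F) d(g ∘ F), substitute each coordinate x_i by F_i(u, v) in f_i, and replace dx_i by d F_i = (∂F_i/∂u) du + (∂F_i/∂v) dv.
  For the x component: f_1(F) = -u - 3; d F_1 = (-6*u) du + (0) dv
  For the y component: f_2(F) = 18*u^2 - 12*v + 1; d F_2 = (-1) du + (0) dv
  For the z component: f_3(F) = 3*u^2 - 2*v; d F_3 = (6*u) du + (-2) dv
Combining and collecting du, dv coefficients:
  coeff of du: 18*u^3 - 12*u^2 - 12*u*v + 18*u + 12*v - 1
  coeff of dv: -6*u^2 + 4*v
F^* omega = (18*u^3 - 12*u^2 - 12*u*v + 18*u + 12*v - 1) du + (-6*u^2 + 4*v) dv.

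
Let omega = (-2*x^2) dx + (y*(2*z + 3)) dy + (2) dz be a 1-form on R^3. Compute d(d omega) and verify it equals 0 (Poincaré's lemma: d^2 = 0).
d(d omega) = 0

Step 1: d omega = sum_{i<j} (∂f_j/∂x_i - ∂f_i/∂x_j) dx_i ∧ dx_j:
  coeff of dx ∧ dy: 0
  coeff of dx ∧ dz: 0
  coeff of dy ∧ dz: -2*y
Step 2: Apply d again to each 2-form coefficient. The only possible 3-form in R^3 is dx ∧ dy ∧ dz, with coefficient
  ∂(coeff of dy∧dz)/∂x - ∂(coeff of dx∧dz)/∂y + ∂(coeff of dx∧dy)/∂z
  = ∂/∂x (-2*y) - ∂/∂y (0) + ∂/∂z (0).
Each of these terms simplifies to sums of mixed partials that cancel in pairs. The result is 0 (by equality of mixed partials for smooth functions — Schwarz / Clairaut).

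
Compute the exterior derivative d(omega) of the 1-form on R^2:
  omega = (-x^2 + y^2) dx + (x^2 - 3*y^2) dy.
d(omega) = (2*x - 2*y) dx ∧ dy

For a 1-form omega = sum_i f_i dx_i, the exterior derivative is
  d(omega) = sum_{i < j} (∂f_j/∂x_i - ∂f_i/∂x_j) dx_i ∧ dx_j.
  coefficient of dx ∧ dy: ∂f_2/∂x - ∂f_1/∂y = ∂(x^2 - 3*y^2)/∂x - ∂(-x^2 + y^2)/∂y = 2*x - 2*y
Assembling: d(omega) = (2*x - 2*y) dx ∧ dy.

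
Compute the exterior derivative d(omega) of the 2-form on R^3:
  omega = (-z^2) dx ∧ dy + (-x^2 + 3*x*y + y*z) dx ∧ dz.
d(omega) = (-3*x - 3*z) dx ∧ dy ∧ dz

For a 2-form omega = sum_{i<j} g_{ij} dx_i ∧ dx_j, the exterior derivative is
  d(omega) = sum_{i<j} d(g_{ij}) ∧ dx_i ∧ dx_j = sum_{i<j, k} (∂g_{ij}/∂x_k) dx_k ∧ dx_i ∧ dx_j.
Expand each term, using dx_k ∧ dx_i ∧ dx_j = sgn(permutation) dx_{(a)} ∧ dx_{(b)} ∧ dx_{(c)} with (a < b < c) sorted:
  d(-z^2) includes (∂/∂z)(-z^2) dz = (-2*z) dz, which multiplied by dx ∧ dy gives (-2*z) dx ∧ dy ∧ dz
  d(-x^2 + 3*x*y + y*z) includes (∂/∂y)(-x^2 + 3*x*y + y*z) dy = (3*x + z) dy, which multiplied by dx ∧ dz gives (-3*x - z) dx ∧ dy ∧ dz
Collecting like 3-forms: d(omega) = (-3*x - 3*z) dx ∧ dy ∧ dz.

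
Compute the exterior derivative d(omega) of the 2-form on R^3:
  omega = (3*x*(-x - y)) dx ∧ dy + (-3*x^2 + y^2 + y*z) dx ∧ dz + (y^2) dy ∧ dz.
d(omega) = (-2*y - z) dx ∧ dy ∧ dz

For a 2-form omega = sum_{i<j} g_{ij} dx_i ∧ dx_j, the exterior derivative is
  d(omega) = sum_{i<j} d(g_{ij}) ∧ dx_i ∧ dx_j = sum_{i<j, k} (∂g_{ij}/∂x_k) dx_k ∧ dx_i ∧ dx_j.
Expand each term, using dx_k ∧ dx_i ∧ dx_j = sgn(permutation) dx_{(a)} ∧ dx_{(b)} ∧ dx_{(c)} with (a < b < c) sorted:
  d(-3*x^2 + y^2 + y*z) includes (∂/∂y)(-3*x^2 + y^2 + y*z) dy = (2*y + z) dy, which multiplied by dx ∧ dz gives (-2*y - z) dx ∧ dy ∧ dz
Collecting like 3-forms: d(omega) = (-2*y - z) dx ∧ dy ∧ dz.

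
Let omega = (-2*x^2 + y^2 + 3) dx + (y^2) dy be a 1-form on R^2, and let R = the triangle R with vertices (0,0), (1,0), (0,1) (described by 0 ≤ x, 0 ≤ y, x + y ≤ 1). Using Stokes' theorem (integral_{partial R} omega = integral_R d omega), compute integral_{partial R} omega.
integral_(partial R) omega = -1/3

Stokes: integral_partial_R omega = integral_R d omega with d omega = (∂Q/∂x - ∂P/∂y) dx ∧ dy.
  ∂Q/∂x = 0
  ∂P/∂y = 2*y
  integrand = ∂Q/∂x - ∂P/∂y = -2*y.
Integrating over R: integral_0^1 integral_0^{1-x} (-2*y) dy dx = -1/3.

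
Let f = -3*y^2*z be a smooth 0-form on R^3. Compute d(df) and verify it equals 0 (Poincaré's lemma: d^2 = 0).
d(df) = 0

Step 1: df = sum_i (∂f/∂x_i) dx_i = (0) dx + (-6*y*z) dy + (-3*y^2) dz.
Step 2: Apply d again. Using the 1-form formula, the coefficient of dx ∧ dy in d(df) is ∂^2 f/∂x ∂y - ∂^2 f/∂y ∂x = (0) - (0) = 0 (equality of mixed partials for smooth f).
Similarly for dx ∧ dz and dy ∧ dz — all coefficients vanish. So d(df) = 0.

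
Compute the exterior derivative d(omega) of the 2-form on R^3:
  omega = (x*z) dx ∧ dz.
d(omega) = 0

For a 2-form omega = sum_{i<j} g_{ij} dx_i ∧ dx_j, the exterior derivative is
  d(omega) = sum_{i<j} d(g_{ij}) ∧ dx_i ∧ dx_j = sum_{i<j, k} (∂g_{ij}/∂x_k) dx_k ∧ dx_i ∧ dx_j.
Expand each term, using dx_k ∧ dx_i ∧ dx_j = sgn(permutation) dx_{(a)} ∧ dx_{(b)} ∧ dx_{(c)} with (a < b < c) sorted:

Collecting like 3-forms: d(omega) = 0.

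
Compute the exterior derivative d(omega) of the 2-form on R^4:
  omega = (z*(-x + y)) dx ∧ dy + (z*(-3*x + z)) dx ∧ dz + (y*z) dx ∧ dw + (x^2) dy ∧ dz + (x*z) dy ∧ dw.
d(omega) = (x + y) dx ∧ dy ∧ dz + (-y) dx ∧ dz ∧ dw + (-x) dy ∧ dz ∧ dw

For a 2-form omega = sum_{i<j} g_{ij} dx_i ∧ dx_j, the exterior derivative is
  d(omega) = sum_{i<j} d(g_{ij}) ∧ dx_i ∧ dx_j = sum_{i<j, k} (∂g_{ij}/∂x_k) dx_k ∧ dx_i ∧ dx_j.
Expand each term, using dx_k ∧ dx_i ∧ dx_j = sgn(permutation) dx_{(a)} ∧ dx_{(b)} ∧ dx_{(c)} with (a < b < c) sorted:
  d(z*(-x + y)) includes (∂/∂z)(z*(-x + y)) dz = (-x + y) dz, which multiplied by dx ∧ dy gives (-x + y) dx ∧ dy ∧ dz
  d(y*z) includes (∂/∂y)(y*z) dy = (z) dy, which multiplied by dx ∧ dw gives (-z) dx ∧ dy ∧ dw
  d(y*z) includes (∂/∂z)(y*z) dz = (y) dz, which multiplied by dx ∧ dw gives (-y) dx ∧ dz ∧ dw
  d(x^2) includes (∂/∂x)(x^2) dx = (2*x) dx, which multiplied by dy ∧ dz gives (2*x) dx ∧ dy ∧ dz
  d(x*z) includes (∂/∂x)(x*z) dx = (z) dx, which multiplied by dy ∧ dw gives (z) dx ∧ dy ∧ dw
  d(x*z) includes (∂/∂z)(x*z) dz = (x) dz, which multiplied by dy ∧ dw gives (-x) dy ∧ dz ∧ dw
Collecting like 3-forms: d(omega) = (x + y) dx ∧ dy ∧ dz + (-y) dx ∧ dz ∧ dw + (-x) dy ∧ dz ∧ dw.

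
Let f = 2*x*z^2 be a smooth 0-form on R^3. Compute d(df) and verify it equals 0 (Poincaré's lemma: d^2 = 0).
d(df) = 0

Step 1: df = sum_i (∂f/∂x_i) dx_i = (2*z^2) dx + (0) dy + (4*x*z) dz.
Step 2: Apply d again. Using the 1-form formula, the coefficient of dx ∧ dy in d(df) is ∂^2 f/∂x ∂y - ∂^2 f/∂y ∂x = (0) - (0) = 0 (equality of mixed partials for smooth f).
Similarly for dx ∧ dz and dy ∧ dz — all coefficients vanish. So d(df) = 0.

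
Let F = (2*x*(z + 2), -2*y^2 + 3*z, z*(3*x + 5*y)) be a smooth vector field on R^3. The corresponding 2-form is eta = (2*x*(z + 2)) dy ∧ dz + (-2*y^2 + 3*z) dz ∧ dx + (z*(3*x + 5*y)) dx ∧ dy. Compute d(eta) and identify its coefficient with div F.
d(eta) = (3*x + y + 2*z + 4) dx ∧ dy ∧ dz; div F = 3*x + y + 2*z + 4

For a 2-form in R^3 of the form above, applying d gives a 3-form with coefficient ∂P/∂x + ∂Q/∂y + ∂R/∂z:
  ∂P/∂x = 2*z + 4
  ∂Q/∂y = -4*y
  ∂R/∂z = 3*x + 5*y
Sum = 3*x + y + 2*z + 4, which is exactly div F.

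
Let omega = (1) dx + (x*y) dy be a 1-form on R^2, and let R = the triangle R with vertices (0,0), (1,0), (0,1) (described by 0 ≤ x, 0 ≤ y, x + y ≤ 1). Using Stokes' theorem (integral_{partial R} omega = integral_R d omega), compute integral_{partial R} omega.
integral_(partial R) omega = 1/6

Stokes: integral_partial_R omega = integral_R d omega with d omega = (∂Q/∂x - ∂P/∂y) dx ∧ dy.
  ∂Q/∂x = y
  ∂P/∂y = 0
  integrand = ∂Q/∂x - ∂P/∂y = y.
Integrating over R: integral_0^1 integral_0^{1-x} (y) dy dx = 1/6.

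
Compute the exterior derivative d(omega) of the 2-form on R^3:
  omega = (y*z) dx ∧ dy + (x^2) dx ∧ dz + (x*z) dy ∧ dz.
d(omega) = (y + z) dx ∧ dy ∧ dz

For a 2-form omega = sum_{i<j} g_{ij} dx_i ∧ dx_j, the exterior derivative is
  d(omega) = sum_{i<j} d(g_{ij}) ∧ dx_i ∧ dx_j = sum_{i<j, k} (∂g_{ij}/∂x_k) dx_k ∧ dx_i ∧ dx_j.
Expand each term, using dx_k ∧ dx_i ∧ dx_j = sgn(permutation) dx_{(a)} ∧ dx_{(b)} ∧ dx_{(c)} with (a < b < c) sorted:
  d(y*z) includes (∂/∂z)(y*z) dz = (y) dz, which multiplied by dx ∧ dy gives (y) dx ∧ dy ∧ dz
  d(x*z) includes (∂/∂x)(x*z) dx = (z) dx, which multiplied by dy ∧ dz gives (z) dx ∧ dy ∧ dz
Collecting like 3-forms: d(omega) = (y + z) dx ∧ dy ∧ dz.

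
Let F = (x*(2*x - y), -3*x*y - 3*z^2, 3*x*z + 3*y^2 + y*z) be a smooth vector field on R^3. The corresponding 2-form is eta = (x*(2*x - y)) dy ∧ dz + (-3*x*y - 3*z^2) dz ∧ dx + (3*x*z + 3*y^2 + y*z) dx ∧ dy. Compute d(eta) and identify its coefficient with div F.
d(eta) = (4*x) dx ∧ dy ∧ dz; div F = 4*x

For a 2-form in R^3 of the form above, applying d gives a 3-form with coefficient ∂P/∂x + ∂Q/∂y + ∂R/∂z:
  ∂P/∂x = 4*x - y
  ∂Q/∂y = -3*x
  ∂R/∂z = 3*x + y
Sum = 4*x, which is exactly div F.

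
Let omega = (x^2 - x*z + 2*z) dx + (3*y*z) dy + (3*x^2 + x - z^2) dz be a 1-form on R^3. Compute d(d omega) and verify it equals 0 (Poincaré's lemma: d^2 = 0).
d(d omega) = 0

Step 1: d omega = sum_{i<j} (∂f_j/∂x_i - ∂f_i/∂x_j) dx_i ∧ dx_j:
  coeff of dx ∧ dy: 0
  coeff of dx ∧ dz: 7*x - 1
  coeff of dy ∧ dz: -3*y
Step 2: Apply d again to each 2-form coefficient. The only possible 3-form in R^3 is dx ∧ dy ∧ dz, with coefficient
  ∂(coeff of dy∧dz)/∂x - ∂(coeff of dx∧dz)/∂y + ∂(coeff of dx∧dy)/∂z
  = ∂/∂x (-3*y) - ∂/∂y (7*x - 1) + ∂/∂z (0).
Each of these terms simplifies to sums of mixed partials that cancel in pairs. The result is 0 (by equality of mixed partials for smooth functions — Schwarz / Clairaut).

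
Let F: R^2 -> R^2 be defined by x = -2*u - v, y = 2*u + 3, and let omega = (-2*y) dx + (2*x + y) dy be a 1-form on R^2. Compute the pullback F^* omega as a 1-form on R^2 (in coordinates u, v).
F^* omega = (4*u - 4*v + 18) du + (4*u + 6) dv

Using F^*(f dg) = (f ∘ F) d(g ∘ F), substitute each coordinate x_i by F_i(u, v) in f_i, and replace dx_i by d F_i = (∂F_i/∂u) du + (∂F_i/∂v) dv.
  For the x component: f_1(F) = -4*u - 6; d F_1 = (-2) du + (-1) dv
  For the y component: f_2(F) = -2*u - 2*v + 3; d F_2 = (2) du + (0) dv
Combining and collecting du, dv coefficients:
  coeff of du: 4*u - 4*v + 18
  coeff of dv: 4*u + 6
F^* omega = (4*u - 4*v + 18) du + (4*u + 6) dv.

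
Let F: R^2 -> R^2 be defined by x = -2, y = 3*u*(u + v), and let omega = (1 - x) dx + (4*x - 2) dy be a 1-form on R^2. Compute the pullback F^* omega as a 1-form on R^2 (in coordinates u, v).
F^* omega = (-60*u - 30*v) du + (-30*u) dv

Using F^*(f dg) = (f ∘ F) d(g ∘ F), substitute each coordinate x_i by F_i(u, v) in f_i, and replace dx_i by d F_i = (∂F_i/∂u) du + (∂F_i/∂v) dv.
  For the x component: f_1(F) = 3; d F_1 = (0) du + (0) dv
  For the y component: f_2(F) = -10; d F_2 = (6*u + 3*v) du + (3*u) dv
Combining and collecting du, dv coefficients:
  coeff of du: -60*u - 30*v
  coeff of dv: -30*u
F^* omega = (-60*u - 30*v) du + (-30*u) dv.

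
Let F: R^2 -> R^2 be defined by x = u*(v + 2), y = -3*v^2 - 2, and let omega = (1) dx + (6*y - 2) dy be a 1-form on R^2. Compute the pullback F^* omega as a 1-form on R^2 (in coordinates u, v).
F^* omega = (v + 2) du + (u + 108*v^3 + 84*v) dv

Using F^*(f dg) = (f ∘ F) d(g ∘ F), substitute each coordinate x_i by F_i(u, v) in f_i, and replace dx_i by d F_i = (∂F_i/∂u) du + (∂F_i/∂v) dv.
  For the x component: f_1(F) = 1; d F_1 = (v + 2) du + (u) dv
  For the y component: f_2(F) = -18*v^2 - 14; d F_2 = (0) du + (-6*v) dv
Combining and collecting du, dv coefficients:
  coeff of du: v + 2
  coeff of dv: u + 108*v^3 + 84*v
F^* omega = (v + 2) du + (u + 108*v^3 + 84*v) dv.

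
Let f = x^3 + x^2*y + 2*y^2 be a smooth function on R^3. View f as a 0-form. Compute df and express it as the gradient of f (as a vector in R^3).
df = (x*(3*x + 2*y)) dx + (x^2 + 4*y) dy + (0) dz; grad f = (x*(3*x + 2*y), x^2 + 4*y, 0)

For a 0-form f, d f = (∂f/∂x) dx + (∂f/∂y) dy + (∂f/∂z) dz. The components of the vector representation are exactly the entries of grad f in Cartesian coordinates:
  ∂f/∂x = x*(3*x + 2*y)
  ∂f/∂y = x^2 + 4*y
  ∂f/∂z = 0.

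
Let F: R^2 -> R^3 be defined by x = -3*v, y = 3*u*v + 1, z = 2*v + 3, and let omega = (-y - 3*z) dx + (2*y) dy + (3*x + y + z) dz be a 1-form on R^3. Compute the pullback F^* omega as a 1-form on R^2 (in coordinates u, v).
F^* omega = (6*v*(3*u*v + 1)) du + (18*u^2*v + 15*u*v + 6*u + 4*v + 38) dv

Using F^*(f dg) = (f ∘ F) d(g ∘ F), substitute each coordinate x_i by F_i(u, v) in f_i, and replace dx_i by d F_i = (∂F_i/∂u) du + (∂F_i/∂v) dv.
  For the x component: f_1(F) = -3*u*v - 6*v - 10; d F_1 = (0) du + (-3) dv
  For the y component: f_2(F) = 6*u*v + 2; d F_2 = (3*v) du + (3*u) dv
  For the z component: f_3(F) = 3*u*v - 7*v + 4; d F_3 = (0) du + (2) dv
Combining and collecting du, dv coefficients:
  coeff of du: 6*v*(3*u*v + 1)
  coeff of dv: 18*u^2*v + 15*u*v + 6*u + 4*v + 38
F^* omega = (6*v*(3*u*v + 1)) du + (18*u^2*v + 15*u*v + 6*u + 4*v + 38) dv.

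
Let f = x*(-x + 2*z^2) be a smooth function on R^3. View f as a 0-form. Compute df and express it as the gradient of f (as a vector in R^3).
df = (-2*x + 2*z^2) dx + (0) dy + (4*x*z) dz; grad f = (-2*x + 2*z^2, 0, 4*x*z)

For a 0-form f, d f = (∂f/∂x) dx + (∂f/∂y) dy + (∂f/∂z) dz. The components of the vector representation are exactly the entries of grad f in Cartesian coordinates:
  ∂f/∂x = -2*x + 2*z^2
  ∂f/∂y = 0
  ∂f/∂z = 4*x*z.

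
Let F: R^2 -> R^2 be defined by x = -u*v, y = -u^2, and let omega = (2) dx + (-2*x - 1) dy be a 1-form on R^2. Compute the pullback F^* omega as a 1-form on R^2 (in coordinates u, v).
F^* omega = (-4*u^2*v + 2*u - 2*v) du + (-2*u) dv

Using F^*(f dg) = (f ∘ F) d(g ∘ F), substitute each coordinate x_i by F_i(u, v) in f_i, and replace dx_i by d F_i = (∂F_i/∂u) du + (∂F_i/∂v) dv.
  For the x component: f_1(F) = 2; d F_1 = (-v) du + (-u) dv
  For the y component: f_2(F) = 2*u*v - 1; d F_2 = (-2*u) du + (0) dv
Combining and collecting du, dv coefficients:
  coeff of du: -4*u^2*v + 2*u - 2*v
  coeff of dv: -2*u
F^* omega = (-4*u^2*v + 2*u - 2*v) du + (-2*u) dv.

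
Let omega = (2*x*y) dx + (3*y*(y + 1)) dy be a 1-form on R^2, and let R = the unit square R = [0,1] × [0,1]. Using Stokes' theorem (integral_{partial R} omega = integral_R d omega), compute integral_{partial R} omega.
integral_(partial R) omega = -1

Stokes: integral_partial_R omega = integral_R d omega with d omega = (∂Q/∂x - ∂P/∂y) dx ∧ dy.
  ∂Q/∂x = 0
  ∂P/∂y = 2*x
  integrand = ∂Q/∂x - ∂P/∂y = -2*x.
Integrating over R: integral_0^1 integral_0^1 (-2*x) dx dy = -1.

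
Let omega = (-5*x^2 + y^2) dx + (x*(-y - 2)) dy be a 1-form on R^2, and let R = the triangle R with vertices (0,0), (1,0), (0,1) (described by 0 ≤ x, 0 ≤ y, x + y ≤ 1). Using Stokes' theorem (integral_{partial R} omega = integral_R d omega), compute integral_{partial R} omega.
integral_(partial R) omega = -3/2

Stokes: integral_partial_R omega = integral_R d omega with d omega = (∂Q/∂x - ∂P/∂y) dx ∧ dy.
  ∂Q/∂x = -y - 2
  ∂P/∂y = 2*y
  integrand = ∂Q/∂x - ∂P/∂y = -3*y - 2.
Integrating over R: integral_0^1 integral_0^{1-x} (-3*y - 2) dy dx = -3/2.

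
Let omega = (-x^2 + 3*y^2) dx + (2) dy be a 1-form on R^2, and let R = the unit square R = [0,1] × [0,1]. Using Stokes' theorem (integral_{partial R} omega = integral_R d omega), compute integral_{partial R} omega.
integral_(partial R) omega = -3

Stokes: integral_partial_R omega = integral_R d omega with d omega = (∂Q/∂x - ∂P/∂y) dx ∧ dy.
  ∂Q/∂x = 0
  ∂P/∂y = 6*y
  integrand = ∂Q/∂x - ∂P/∂y = -6*y.
Integrating over R: integral_0^1 integral_0^1 (-6*y) dx dy = -3.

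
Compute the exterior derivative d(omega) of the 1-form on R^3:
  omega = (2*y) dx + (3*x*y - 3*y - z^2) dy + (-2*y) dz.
d(omega) = (3*y - 2) dx ∧ dy + (2*z - 2) dy ∧ dz

For a 1-form omega = sum_i f_i dx_i, the exterior derivative is
  d(omega) = sum_{i < j} (∂f_j/∂x_i - ∂f_i/∂x_j) dx_i ∧ dx_j.
  coefficient of dx ∧ dy: ∂f_2/∂x - ∂f_1/∂y = ∂(3*x*y - 3*y - z^2)/∂x - ∂(2*y)/∂y = 3*y - 2
  coefficient of dy ∧ dz: ∂f_3/∂y - ∂f_2/∂z = ∂(-2*y)/∂y - ∂(3*x*y - 3*y - z^2)/∂z = 2*z - 2
Assembling: d(omega) = (3*y - 2) dx ∧ dy + (2*z - 2) dy ∧ dz.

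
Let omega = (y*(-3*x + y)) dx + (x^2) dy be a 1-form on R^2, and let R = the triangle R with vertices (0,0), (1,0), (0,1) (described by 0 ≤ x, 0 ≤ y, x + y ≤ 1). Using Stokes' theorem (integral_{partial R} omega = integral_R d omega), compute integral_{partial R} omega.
integral_(partial R) omega = 1/2

Stokes: integral_partial_R omega = integral_R d omega with d omega = (∂Q/∂x - ∂P/∂y) dx ∧ dy.
  ∂Q/∂x = 2*x
  ∂P/∂y = -3*x + 2*y
  integrand = ∂Q/∂x - ∂P/∂y = 5*x - 2*y.
Integrating over R: integral_0^1 integral_0^{1-x} (5*x - 2*y) dy dx = 1/2.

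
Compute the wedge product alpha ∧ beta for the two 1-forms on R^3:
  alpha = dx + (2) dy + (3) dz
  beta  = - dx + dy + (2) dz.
alpha ∧ beta = (3) dx ∧ dy + (5) dx ∧ dz + (1) dy ∧ dz

Distribute the wedge, using dx_i ∧ dx_j = -dx_j ∧ dx_i and dx_i ∧ dx_i = 0. For each pair (i, j) with i < j, the coefficient of dx_i ∧ dx_j in alpha ∧ beta is (alpha_i * beta_j - alpha_j * beta_i). Collecting: alpha ∧ beta = (3) dx ∧ dy + (5) dx ∧ dz + (1) dy ∧ dz.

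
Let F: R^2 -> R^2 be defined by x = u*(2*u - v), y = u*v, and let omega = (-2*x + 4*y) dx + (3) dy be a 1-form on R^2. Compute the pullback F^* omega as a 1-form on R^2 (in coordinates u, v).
F^* omega = (-16*u^3 + 28*u^2*v - 6*u*v^2 + 3*v) du + (u*(4*u^2 - 6*u*v + 3)) dv

Using F^*(f dg) = (f ∘ F) d(g ∘ F), substitute each coordinate x_i by F_i(u, v) in f_i, and replace dx_i by d F_i = (∂F_i/∂u) du + (∂F_i/∂v) dv.
  For the x component: f_1(F) = 2*u*(-2*u + 3*v); d F_1 = (4*u - v) du + (-u) dv
  For the y component: f_2(F) = 3; d F_2 = (v) du + (u) dv
Combining and collecting du, dv coefficients:
  coeff of du: -16*u^3 + 28*u^2*v - 6*u*v^2 + 3*v
  coeff of dv: u*(4*u^2 - 6*u*v + 3)
F^* omega = (-16*u^3 + 28*u^2*v - 6*u*v^2 + 3*v) du + (u*(4*u^2 - 6*u*v + 3)) dv.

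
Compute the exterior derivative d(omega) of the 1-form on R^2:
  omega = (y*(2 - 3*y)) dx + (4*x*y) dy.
d(omega) = (10*y - 2) dx ∧ dy

For a 1-form omega = sum_i f_i dx_i, the exterior derivative is
  d(omega) = sum_{i < j} (∂f_j/∂x_i - ∂f_i/∂x_j) dx_i ∧ dx_j.
  coefficient of dx ∧ dy: ∂f_2/∂x - ∂f_1/∂y = ∂(4*x*y)/∂x - ∂(y*(2 - 3*y))/∂y = 10*y - 2
Assembling: d(omega) = (10*y - 2) dx ∧ dy.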